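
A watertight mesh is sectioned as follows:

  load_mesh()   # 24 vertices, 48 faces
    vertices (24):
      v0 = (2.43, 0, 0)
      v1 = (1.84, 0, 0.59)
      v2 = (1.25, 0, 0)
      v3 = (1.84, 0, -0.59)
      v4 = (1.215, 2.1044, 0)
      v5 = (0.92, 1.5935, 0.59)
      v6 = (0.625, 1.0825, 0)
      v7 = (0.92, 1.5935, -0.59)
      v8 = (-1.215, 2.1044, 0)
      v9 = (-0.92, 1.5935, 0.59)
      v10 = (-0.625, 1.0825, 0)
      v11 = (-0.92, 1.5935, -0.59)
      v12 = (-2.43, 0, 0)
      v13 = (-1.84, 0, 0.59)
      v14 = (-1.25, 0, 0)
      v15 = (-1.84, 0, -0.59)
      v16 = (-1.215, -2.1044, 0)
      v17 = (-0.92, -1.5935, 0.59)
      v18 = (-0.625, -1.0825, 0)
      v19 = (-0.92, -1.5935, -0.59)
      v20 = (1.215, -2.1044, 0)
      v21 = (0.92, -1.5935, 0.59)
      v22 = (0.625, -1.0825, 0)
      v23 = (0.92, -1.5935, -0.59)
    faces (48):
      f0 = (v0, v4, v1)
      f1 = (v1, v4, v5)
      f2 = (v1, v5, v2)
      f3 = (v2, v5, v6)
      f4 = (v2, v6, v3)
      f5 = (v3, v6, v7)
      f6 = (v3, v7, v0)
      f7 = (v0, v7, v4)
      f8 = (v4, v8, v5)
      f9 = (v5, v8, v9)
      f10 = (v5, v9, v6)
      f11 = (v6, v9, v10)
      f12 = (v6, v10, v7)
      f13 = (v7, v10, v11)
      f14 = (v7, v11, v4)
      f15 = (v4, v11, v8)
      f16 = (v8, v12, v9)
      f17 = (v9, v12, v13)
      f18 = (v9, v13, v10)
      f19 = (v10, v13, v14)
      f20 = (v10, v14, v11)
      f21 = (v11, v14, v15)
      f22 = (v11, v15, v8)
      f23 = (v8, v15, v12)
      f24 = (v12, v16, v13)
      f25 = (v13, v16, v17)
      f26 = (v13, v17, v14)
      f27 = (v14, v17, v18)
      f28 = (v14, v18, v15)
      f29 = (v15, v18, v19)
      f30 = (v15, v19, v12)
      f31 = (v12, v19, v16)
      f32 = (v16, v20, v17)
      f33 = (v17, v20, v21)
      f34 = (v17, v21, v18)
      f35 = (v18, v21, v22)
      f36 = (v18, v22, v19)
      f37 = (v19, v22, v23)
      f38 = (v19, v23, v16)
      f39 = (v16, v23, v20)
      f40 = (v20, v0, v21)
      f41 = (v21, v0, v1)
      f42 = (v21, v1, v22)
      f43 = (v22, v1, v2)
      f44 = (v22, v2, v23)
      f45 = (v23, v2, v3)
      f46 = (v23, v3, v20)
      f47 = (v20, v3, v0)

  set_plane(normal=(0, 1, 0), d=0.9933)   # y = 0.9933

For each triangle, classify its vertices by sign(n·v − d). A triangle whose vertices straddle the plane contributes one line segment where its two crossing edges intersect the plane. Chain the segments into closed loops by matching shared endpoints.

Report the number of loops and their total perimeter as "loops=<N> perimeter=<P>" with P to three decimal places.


Straddling triangles (16 of 48):
  (v0,v4,v1) [-+-] → (1.85651, 0.9933, 0)–(1.54499, 0.9933, 0.311513)  len=0.4405
  (v1,v4,v5) [-++] → (1.54499, 0.9933, 0.311513)–(1.26652, 0.9933, 0.59)  len=0.3938
  (v1,v5,v2) [-+-] → (1.26652, 0.9933, 0.59)–(1.0443, 0.9933, 0.367773)  len=0.3143
  (v2,v5,v6) [-++] → (1.0443, 0.9933, 0.367773)–(0.676501, 0.9933, 0)  len=0.5201
  (v2,v6,v3) [-+-] → (0.676501, 0.9933, 0)–(0.725118, 0.9933, -0.0486171)  len=0.0688
  (v3,v6,v7) [-++] → (0.725118, 0.9933, -0.0486171)–(1.26652, 0.9933, -0.59)  len=0.7656
  (v3,v7,v0) [-+-] → (1.26652, 0.9933, -0.59)–(1.48875, 0.9933, -0.367773)  len=0.3143
  (v0,v7,v4) [-++] → (1.48875, 0.9933, -0.367773)–(1.85651, 0.9933, 0)  len=0.5201
  (v8,v12,v9) [+-+] → (-1.85651, 0.9933, 0)–(-1.48875, 0.9933, 0.367773)  len=0.5201
  (v9,v12,v13) [+--] → (-1.48875, 0.9933, 0.367773)–(-1.26652, 0.9933, 0.59)  len=0.3143
  (v9,v13,v10) [+-+] → (-1.26652, 0.9933, 0.59)–(-0.725118, 0.9933, 0.0486171)  len=0.7656
  (v10,v13,v14) [+--] → (-0.725118, 0.9933, 0.0486171)–(-0.676501, 0.9933, 0)  len=0.0688
  (v10,v14,v11) [+-+] → (-0.676501, 0.9933, 0)–(-1.0443, 0.9933, -0.367773)  len=0.5201
  (v11,v14,v15) [+--] → (-1.0443, 0.9933, -0.367773)–(-1.26652, 0.9933, -0.59)  len=0.3143
  (v11,v15,v8) [+-+] → (-1.26652, 0.9933, -0.59)–(-1.54499, 0.9933, -0.311513)  len=0.3938
  (v8,v15,v12) [+--] → (-1.54499, 0.9933, -0.311513)–(-1.85651, 0.9933, 0)  len=0.4405

Chained into 2 loop(s):
  loop 1: 8 segments, perimeter = 3.3376
  loop 2: 8 segments, perimeter = 3.3376
Total perimeter = 6.675

loops=2 perimeter=6.675


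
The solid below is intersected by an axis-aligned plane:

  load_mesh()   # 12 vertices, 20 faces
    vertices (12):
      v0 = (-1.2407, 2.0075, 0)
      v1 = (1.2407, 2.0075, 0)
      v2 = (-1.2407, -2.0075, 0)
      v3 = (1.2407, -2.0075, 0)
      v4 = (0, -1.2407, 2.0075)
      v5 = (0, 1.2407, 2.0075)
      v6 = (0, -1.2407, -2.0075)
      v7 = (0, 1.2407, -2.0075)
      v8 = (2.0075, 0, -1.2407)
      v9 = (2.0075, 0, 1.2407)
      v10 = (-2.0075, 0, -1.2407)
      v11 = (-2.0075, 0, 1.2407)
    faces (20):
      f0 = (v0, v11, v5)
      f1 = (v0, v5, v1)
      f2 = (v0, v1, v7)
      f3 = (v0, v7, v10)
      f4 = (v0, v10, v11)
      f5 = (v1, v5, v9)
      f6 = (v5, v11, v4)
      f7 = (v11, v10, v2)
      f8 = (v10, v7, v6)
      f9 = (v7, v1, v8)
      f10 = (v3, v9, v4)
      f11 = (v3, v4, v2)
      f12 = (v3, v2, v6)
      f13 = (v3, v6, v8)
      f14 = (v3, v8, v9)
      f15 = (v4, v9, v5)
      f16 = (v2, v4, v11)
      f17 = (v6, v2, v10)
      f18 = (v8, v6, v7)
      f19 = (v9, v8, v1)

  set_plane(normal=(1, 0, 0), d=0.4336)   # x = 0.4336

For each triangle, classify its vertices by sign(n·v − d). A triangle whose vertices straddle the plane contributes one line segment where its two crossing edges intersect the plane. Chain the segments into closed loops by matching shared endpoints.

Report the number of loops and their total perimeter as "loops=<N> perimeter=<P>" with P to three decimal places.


Straddling triangles (10 of 20):
  (v0,v5,v1) [--+] → (0.4336, 1.50868, 1.30592)–(0.4336, 2.0075, 0)  len=1.3979
  (v0,v1,v7) [-+-] → (0.4336, 2.0075, 0)–(0.4336, 1.50868, -1.30592)  len=1.3979
  (v1,v5,v9) [+-+] → (0.4336, 1.50868, 1.30592)–(0.4336, 0.972721, 1.84188)  len=0.7580
  (v7,v1,v8) [-++] → (0.4336, 1.50868, -1.30592)–(0.4336, 0.972721, -1.84188)  len=0.7580
  (v3,v9,v4) [++-] → (0.4336, -0.972721, 1.84188)–(0.4336, -1.50868, 1.30592)  len=0.7580
  (v3,v4,v2) [+--] → (0.4336, -1.50868, 1.30592)–(0.4336, -2.0075, 0)  len=1.3979
  (v3,v2,v6) [+--] → (0.4336, -2.0075, 0)–(0.4336, -1.50868, -1.30592)  len=1.3979
  (v3,v6,v8) [+-+] → (0.4336, -1.50868, -1.30592)–(0.4336, -0.972721, -1.84188)  len=0.7580
  (v4,v9,v5) [-+-] → (0.4336, -0.972721, 1.84188)–(0.4336, 0.972721, 1.84188)  len=1.9454
  (v8,v6,v7) [+--] → (0.4336, -0.972721, -1.84188)–(0.4336, 0.972721, -1.84188)  len=1.9454

Chained into 1 loop(s):
  loop 1: 10 segments, perimeter = 12.5145
Total perimeter = 12.515

loops=1 perimeter=12.515


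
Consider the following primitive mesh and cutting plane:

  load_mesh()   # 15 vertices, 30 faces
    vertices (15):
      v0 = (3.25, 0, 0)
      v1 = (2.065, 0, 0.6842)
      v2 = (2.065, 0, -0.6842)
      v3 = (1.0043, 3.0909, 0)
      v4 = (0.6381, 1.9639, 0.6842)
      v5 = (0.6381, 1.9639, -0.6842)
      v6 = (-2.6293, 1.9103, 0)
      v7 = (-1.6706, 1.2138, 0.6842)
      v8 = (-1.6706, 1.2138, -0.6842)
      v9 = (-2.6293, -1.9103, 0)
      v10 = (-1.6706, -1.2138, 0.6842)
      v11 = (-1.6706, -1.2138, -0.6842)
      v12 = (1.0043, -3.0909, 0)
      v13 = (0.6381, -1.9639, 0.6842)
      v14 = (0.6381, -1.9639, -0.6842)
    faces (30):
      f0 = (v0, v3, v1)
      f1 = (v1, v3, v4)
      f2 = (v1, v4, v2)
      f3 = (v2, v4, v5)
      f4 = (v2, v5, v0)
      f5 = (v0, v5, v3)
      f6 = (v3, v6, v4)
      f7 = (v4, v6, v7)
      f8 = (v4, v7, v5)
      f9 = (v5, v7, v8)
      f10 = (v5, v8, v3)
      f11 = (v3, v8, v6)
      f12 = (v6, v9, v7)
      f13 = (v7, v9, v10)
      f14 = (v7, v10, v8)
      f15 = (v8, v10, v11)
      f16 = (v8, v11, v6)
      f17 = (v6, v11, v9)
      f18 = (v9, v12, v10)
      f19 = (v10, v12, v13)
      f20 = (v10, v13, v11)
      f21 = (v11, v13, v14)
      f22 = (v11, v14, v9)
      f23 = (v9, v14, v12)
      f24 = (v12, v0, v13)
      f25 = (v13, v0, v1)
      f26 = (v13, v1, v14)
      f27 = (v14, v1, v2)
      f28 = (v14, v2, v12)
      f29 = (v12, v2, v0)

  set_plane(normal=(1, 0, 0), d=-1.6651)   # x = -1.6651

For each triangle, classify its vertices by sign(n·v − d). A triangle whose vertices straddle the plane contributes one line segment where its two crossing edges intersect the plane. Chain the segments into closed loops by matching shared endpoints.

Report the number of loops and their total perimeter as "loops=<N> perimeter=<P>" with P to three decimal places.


loops=2 perimeter=7.610

Straddling triangles (12 of 30):
  (v3,v6,v4) [+-+] → (-1.6651, 2.22358, 0)–(-1.6651, 1.92612, 0.201905)  len=0.3595
  (v4,v6,v7) [+--] → (-1.6651, 1.92612, 0.201905)–(-1.6651, 1.21559, 0.6842)  len=0.8588
  (v4,v7,v5) [+-+] → (-1.6651, 1.21559, 0.6842)–(-1.6651, 1.21559, 0.68094)  len=0.0033
  (v5,v7,v8) [+--] → (-1.6651, 1.21559, 0.68094)–(-1.6651, 1.21559, -0.6842)  len=1.3651
  (v5,v8,v3) [+-+] → (-1.6651, 1.21559, -0.6842)–(-1.6651, 1.21766, -0.682793)  len=0.0025
  (v3,v8,v6) [+--] → (-1.6651, 1.21766, -0.682793)–(-1.6651, 2.22358, 0)  len=1.2158
  (v9,v12,v10) [-+-] → (-1.6651, -2.22358, 0)–(-1.6651, -1.21766, 0.682793)  len=1.2158
  (v10,v12,v13) [-++] → (-1.6651, -1.21766, 0.682793)–(-1.6651, -1.21559, 0.6842)  len=0.0025
  (v10,v13,v11) [-+-] → (-1.6651, -1.21559, 0.6842)–(-1.6651, -1.21559, -0.68094)  len=1.3651
  (v11,v13,v14) [-++] → (-1.6651, -1.21559, -0.68094)–(-1.6651, -1.21559, -0.6842)  len=0.0033
  (v11,v14,v9) [-+-] → (-1.6651, -1.21559, -0.6842)–(-1.6651, -1.92612, -0.201905)  len=0.8588
  (v9,v14,v12) [-++] → (-1.6651, -1.92612, -0.201905)–(-1.6651, -2.22358, 0)  len=0.3595

Chained into 2 loop(s):
  loop 1: 6 segments, perimeter = 3.8049
  loop 2: 6 segments, perimeter = 3.8049
Total perimeter = 7.610


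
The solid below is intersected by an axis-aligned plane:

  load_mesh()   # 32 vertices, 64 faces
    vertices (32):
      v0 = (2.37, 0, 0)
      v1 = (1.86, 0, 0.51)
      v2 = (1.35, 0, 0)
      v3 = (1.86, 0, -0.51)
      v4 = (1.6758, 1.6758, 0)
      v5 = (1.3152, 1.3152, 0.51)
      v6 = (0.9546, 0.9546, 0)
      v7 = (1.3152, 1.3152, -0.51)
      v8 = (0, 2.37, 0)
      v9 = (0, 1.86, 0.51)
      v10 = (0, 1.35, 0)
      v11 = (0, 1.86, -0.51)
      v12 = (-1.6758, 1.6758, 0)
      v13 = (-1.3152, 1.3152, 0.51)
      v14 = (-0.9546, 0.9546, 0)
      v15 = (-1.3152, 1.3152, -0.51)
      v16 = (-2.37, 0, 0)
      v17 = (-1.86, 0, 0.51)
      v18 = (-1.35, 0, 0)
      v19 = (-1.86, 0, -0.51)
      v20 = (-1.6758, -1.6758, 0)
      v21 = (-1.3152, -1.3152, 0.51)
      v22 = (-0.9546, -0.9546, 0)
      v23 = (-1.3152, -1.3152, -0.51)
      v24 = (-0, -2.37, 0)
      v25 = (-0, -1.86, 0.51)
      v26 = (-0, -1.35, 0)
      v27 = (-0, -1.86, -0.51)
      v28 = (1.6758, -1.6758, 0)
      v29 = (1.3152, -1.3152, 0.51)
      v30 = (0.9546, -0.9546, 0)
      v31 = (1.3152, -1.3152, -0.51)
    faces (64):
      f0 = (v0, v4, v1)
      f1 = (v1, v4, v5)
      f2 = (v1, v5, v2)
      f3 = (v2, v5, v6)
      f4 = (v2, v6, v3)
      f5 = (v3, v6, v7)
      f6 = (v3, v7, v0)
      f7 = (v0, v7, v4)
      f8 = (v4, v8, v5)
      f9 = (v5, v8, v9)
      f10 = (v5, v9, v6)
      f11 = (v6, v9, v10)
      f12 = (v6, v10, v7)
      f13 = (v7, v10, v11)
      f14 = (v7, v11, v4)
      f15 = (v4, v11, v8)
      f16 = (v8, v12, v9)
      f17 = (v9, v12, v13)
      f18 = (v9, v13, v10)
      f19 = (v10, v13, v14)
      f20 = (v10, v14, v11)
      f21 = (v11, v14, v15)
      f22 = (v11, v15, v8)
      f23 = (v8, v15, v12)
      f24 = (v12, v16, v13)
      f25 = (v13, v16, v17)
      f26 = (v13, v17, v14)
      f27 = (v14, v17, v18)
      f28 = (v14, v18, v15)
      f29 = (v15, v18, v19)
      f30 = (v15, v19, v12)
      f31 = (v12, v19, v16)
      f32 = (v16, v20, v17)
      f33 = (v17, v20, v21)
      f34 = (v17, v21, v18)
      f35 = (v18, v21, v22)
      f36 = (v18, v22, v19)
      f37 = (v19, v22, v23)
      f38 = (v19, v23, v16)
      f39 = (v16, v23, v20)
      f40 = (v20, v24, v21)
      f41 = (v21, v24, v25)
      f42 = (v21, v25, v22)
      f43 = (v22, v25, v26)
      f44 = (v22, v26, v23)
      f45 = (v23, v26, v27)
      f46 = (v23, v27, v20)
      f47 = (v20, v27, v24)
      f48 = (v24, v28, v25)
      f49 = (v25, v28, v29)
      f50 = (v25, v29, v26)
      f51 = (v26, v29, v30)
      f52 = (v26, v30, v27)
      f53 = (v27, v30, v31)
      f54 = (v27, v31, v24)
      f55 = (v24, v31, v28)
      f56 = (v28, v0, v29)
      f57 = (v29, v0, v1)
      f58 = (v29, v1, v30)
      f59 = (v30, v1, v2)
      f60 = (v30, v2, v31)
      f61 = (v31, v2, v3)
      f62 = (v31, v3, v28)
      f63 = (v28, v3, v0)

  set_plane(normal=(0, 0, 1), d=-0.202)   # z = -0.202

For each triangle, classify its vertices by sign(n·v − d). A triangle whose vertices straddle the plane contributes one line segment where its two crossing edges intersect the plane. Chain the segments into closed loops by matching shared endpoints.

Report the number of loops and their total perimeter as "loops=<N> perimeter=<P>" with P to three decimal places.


Straddling triangles (32 of 64):
  (v2,v6,v3) [++-] → (1.31321, 0.576504, -0.202)–(1.552, 0, -0.202)  len=0.6240
  (v3,v6,v7) [-+-] → (1.31321, 0.576504, -0.202)–(1.09743, 1.09743, -0.202)  len=0.5638
  (v3,v7,v0) [--+] → (1.95222, 0.520922, -0.202)–(2.168, 0, -0.202)  len=0.5638
  (v0,v7,v4) [+-+] → (1.95222, 0.520922, -0.202)–(1.53297, 1.53297, -0.202)  len=1.0955
  (v6,v10,v7) [++-] → (0.520922, 1.33622, -0.202)–(1.09743, 1.09743, -0.202)  len=0.6240
  (v7,v10,v11) [-+-] → (0.520922, 1.33622, -0.202)–(0, 1.552, -0.202)  len=0.5638
  (v7,v11,v4) [--+] → (1.01205, 1.74876, -0.202)–(1.53297, 1.53297, -0.202)  len=0.5638
  (v4,v11,v8) [+-+] → (1.01205, 1.74876, -0.202)–(0, 2.168, -0.202)  len=1.0955
  (v10,v14,v11) [++-] → (-0.576504, 1.31321, -0.202)–(0, 1.552, -0.202)  len=0.6240
  (v11,v14,v15) [-+-] → (-0.576504, 1.31321, -0.202)–(-1.09743, 1.09743, -0.202)  len=0.5638
  (v11,v15,v8) [--+] → (-0.520922, 1.95222, -0.202)–(0, 2.168, -0.202)  len=0.5638
  (v8,v15,v12) [+-+] → (-0.520922, 1.95222, -0.202)–(-1.53297, 1.53297, -0.202)  len=1.0955
  (v14,v18,v15) [++-] → (-1.33622, 0.520922, -0.202)–(-1.09743, 1.09743, -0.202)  len=0.6240
  (v15,v18,v19) [-+-] → (-1.33622, 0.520922, -0.202)–(-1.552, 0, -0.202)  len=0.5638
  (v15,v19,v12) [--+] → (-1.74876, 1.01205, -0.202)–(-1.53297, 1.53297, -0.202)  len=0.5638
  (v12,v19,v16) [+-+] → (-1.74876, 1.01205, -0.202)–(-2.168, 0, -0.202)  len=1.0955
  (v18,v22,v19) [++-] → (-1.31321, -0.576504, -0.202)–(-1.552, 0, -0.202)  len=0.6240
  (v19,v22,v23) [-+-] → (-1.31321, -0.576504, -0.202)–(-1.09743, -1.09743, -0.202)  len=0.5638
  (v19,v23,v16) [--+] → (-1.95222, -0.520922, -0.202)–(-2.168, 0, -0.202)  len=0.5638
  (v16,v23,v20) [+-+] → (-1.95222, -0.520922, -0.202)–(-1.53297, -1.53297, -0.202)  len=1.0955
  (v22,v26,v23) [++-] → (-0.520922, -1.33622, -0.202)–(-1.09743, -1.09743, -0.202)  len=0.6240
  (v23,v26,v27) [-+-] → (-0.520922, -1.33622, -0.202)–(0, -1.552, -0.202)  len=0.5638
  (v23,v27,v20) [--+] → (-1.01205, -1.74876, -0.202)–(-1.53297, -1.53297, -0.202)  len=0.5638
  (v20,v27,v24) [+-+] → (-1.01205, -1.74876, -0.202)–(0, -2.168, -0.202)  len=1.0955
  (v26,v30,v27) [++-] → (0.576504, -1.31321, -0.202)–(0, -1.552, -0.202)  len=0.6240
  (v27,v30,v31) [-+-] → (0.576504, -1.31321, -0.202)–(1.09743, -1.09743, -0.202)  len=0.5638
  (v27,v31,v24) [--+] → (0.520922, -1.95222, -0.202)–(0, -2.168, -0.202)  len=0.5638
  (v24,v31,v28) [+-+] → (0.520922, -1.95222, -0.202)–(1.53297, -1.53297, -0.202)  len=1.0955
  (v30,v2,v31) [++-] → (1.33622, -0.520922, -0.202)–(1.09743, -1.09743, -0.202)  len=0.6240
  (v31,v2,v3) [-+-] → (1.33622, -0.520922, -0.202)–(1.552, 0, -0.202)  len=0.5638
  (v31,v3,v28) [--+] → (1.74876, -1.01205, -0.202)–(1.53297, -1.53297, -0.202)  len=0.5638
  (v28,v3,v0) [+-+] → (1.74876, -1.01205, -0.202)–(2.168, 0, -0.202)  len=1.0955

Chained into 2 loop(s):
  loop 1: 16 segments, perimeter = 9.5028
  loop 2: 16 segments, perimeter = 13.2744
Total perimeter = 22.777

loops=2 perimeter=22.777


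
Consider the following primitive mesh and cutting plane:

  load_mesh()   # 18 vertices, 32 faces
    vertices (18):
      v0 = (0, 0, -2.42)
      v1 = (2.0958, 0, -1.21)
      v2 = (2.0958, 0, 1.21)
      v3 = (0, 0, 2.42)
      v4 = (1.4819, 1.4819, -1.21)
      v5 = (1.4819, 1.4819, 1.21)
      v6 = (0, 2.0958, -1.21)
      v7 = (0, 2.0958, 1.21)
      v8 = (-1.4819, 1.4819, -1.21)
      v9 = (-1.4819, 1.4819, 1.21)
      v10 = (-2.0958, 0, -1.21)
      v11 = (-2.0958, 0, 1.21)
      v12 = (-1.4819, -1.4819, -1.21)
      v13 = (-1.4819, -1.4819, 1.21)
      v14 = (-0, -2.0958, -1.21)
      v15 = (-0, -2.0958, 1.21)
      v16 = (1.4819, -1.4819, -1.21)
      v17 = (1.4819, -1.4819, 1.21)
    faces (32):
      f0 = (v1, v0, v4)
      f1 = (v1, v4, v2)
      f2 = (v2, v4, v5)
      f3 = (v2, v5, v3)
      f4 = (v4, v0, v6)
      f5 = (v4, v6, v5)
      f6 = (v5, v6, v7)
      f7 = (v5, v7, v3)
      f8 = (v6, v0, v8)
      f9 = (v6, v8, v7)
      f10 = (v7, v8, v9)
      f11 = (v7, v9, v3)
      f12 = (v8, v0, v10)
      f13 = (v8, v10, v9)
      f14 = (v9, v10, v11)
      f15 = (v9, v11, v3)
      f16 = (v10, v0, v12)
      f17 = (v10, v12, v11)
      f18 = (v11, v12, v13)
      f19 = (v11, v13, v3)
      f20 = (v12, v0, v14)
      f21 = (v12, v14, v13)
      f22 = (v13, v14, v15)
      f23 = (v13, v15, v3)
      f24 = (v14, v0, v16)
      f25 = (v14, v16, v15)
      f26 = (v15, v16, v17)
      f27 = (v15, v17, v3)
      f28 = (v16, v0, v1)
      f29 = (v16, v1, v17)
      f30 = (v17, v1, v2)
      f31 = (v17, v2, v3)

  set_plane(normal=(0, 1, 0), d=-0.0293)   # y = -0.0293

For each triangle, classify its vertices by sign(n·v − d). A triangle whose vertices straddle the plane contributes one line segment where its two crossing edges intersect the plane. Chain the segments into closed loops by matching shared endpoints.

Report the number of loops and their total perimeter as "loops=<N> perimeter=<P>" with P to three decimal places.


Straddling triangles (12 of 32):
  (v10,v0,v12) [++-] → (-0.0293, -0.0293, -2.39608)–(-2.08366, -0.0293, -1.21)  len=2.3722
  (v10,v12,v11) [+-+] → (-2.08366, -0.0293, -1.21)–(-2.08366, -0.0293, 1.16215)  len=2.3722
  (v11,v12,v13) [+--] → (-2.08366, -0.0293, 1.16215)–(-2.08366, -0.0293, 1.21)  len=0.0478
  (v11,v13,v3) [+-+] → (-2.08366, -0.0293, 1.21)–(-0.0293, -0.0293, 2.39608)  len=2.3722
  (v12,v0,v14) [-+-] → (-0.0293, -0.0293, -2.39608)–(0, -0.0293, -2.40308)  len=0.0301
  (v13,v15,v3) [--+] → (0, -0.0293, 2.40308)–(-0.0293, -0.0293, 2.39608)  len=0.0301
  (v14,v0,v16) [-+-] → (0, -0.0293, -2.40308)–(0.0293, -0.0293, -2.39608)  len=0.0301
  (v15,v17,v3) [--+] → (0.0293, -0.0293, 2.39608)–(0, -0.0293, 2.40308)  len=0.0301
  (v16,v0,v1) [-++] → (0.0293, -0.0293, -2.39608)–(2.08366, -0.0293, -1.21)  len=2.3722
  (v16,v1,v17) [-+-] → (2.08366, -0.0293, -1.21)–(2.08366, -0.0293, -1.16215)  len=0.0478
  (v17,v1,v2) [-++] → (2.08366, -0.0293, -1.16215)–(2.08366, -0.0293, 1.21)  len=2.3722
  (v17,v2,v3) [-++] → (2.08366, -0.0293, 1.21)–(0.0293, -0.0293, 2.39608)  len=2.3722

Chained into 1 loop(s):
  loop 1: 12 segments, perimeter = 14.4492
Total perimeter = 14.449

loops=1 perimeter=14.449


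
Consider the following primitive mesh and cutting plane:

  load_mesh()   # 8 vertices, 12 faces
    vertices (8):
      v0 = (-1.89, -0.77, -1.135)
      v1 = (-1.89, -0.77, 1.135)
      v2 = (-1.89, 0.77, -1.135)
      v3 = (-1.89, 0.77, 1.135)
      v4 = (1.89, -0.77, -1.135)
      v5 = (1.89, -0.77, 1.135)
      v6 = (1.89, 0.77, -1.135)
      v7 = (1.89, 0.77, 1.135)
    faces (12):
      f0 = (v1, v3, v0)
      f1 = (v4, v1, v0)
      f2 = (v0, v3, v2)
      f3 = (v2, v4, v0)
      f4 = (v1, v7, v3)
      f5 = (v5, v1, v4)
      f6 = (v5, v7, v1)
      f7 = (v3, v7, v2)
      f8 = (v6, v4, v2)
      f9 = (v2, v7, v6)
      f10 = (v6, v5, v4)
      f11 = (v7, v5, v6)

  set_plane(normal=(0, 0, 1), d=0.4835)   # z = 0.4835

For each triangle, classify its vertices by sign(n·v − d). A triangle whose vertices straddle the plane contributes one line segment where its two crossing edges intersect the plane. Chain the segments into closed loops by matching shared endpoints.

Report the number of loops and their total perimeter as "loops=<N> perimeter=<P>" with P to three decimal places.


Straddling triangles (8 of 12):
  (v1,v3,v0) [++-] → (-1.89, 0.328013, 0.4835)–(-1.89, -0.77, 0.4835)  len=1.0980
  (v4,v1,v0) [-+-] → (-0.805123, -0.77, 0.4835)–(-1.89, -0.77, 0.4835)  len=1.0849
  (v0,v3,v2) [-+-] → (-1.89, 0.328013, 0.4835)–(-1.89, 0.77, 0.4835)  len=0.4420
  (v5,v1,v4) [++-] → (-0.805123, -0.77, 0.4835)–(1.89, -0.77, 0.4835)  len=2.6951
  (v3,v7,v2) [++-] → (0.805123, 0.77, 0.4835)–(-1.89, 0.77, 0.4835)  len=2.6951
  (v2,v7,v6) [-+-] → (0.805123, 0.77, 0.4835)–(1.89, 0.77, 0.4835)  len=1.0849
  (v6,v5,v4) [-+-] → (1.89, -0.328013, 0.4835)–(1.89, -0.77, 0.4835)  len=0.4420
  (v7,v5,v6) [++-] → (1.89, -0.328013, 0.4835)–(1.89, 0.77, 0.4835)  len=1.0980

Chained into 1 loop(s):
  loop 1: 8 segments, perimeter = 10.6400
Total perimeter = 10.640

loops=1 perimeter=10.640


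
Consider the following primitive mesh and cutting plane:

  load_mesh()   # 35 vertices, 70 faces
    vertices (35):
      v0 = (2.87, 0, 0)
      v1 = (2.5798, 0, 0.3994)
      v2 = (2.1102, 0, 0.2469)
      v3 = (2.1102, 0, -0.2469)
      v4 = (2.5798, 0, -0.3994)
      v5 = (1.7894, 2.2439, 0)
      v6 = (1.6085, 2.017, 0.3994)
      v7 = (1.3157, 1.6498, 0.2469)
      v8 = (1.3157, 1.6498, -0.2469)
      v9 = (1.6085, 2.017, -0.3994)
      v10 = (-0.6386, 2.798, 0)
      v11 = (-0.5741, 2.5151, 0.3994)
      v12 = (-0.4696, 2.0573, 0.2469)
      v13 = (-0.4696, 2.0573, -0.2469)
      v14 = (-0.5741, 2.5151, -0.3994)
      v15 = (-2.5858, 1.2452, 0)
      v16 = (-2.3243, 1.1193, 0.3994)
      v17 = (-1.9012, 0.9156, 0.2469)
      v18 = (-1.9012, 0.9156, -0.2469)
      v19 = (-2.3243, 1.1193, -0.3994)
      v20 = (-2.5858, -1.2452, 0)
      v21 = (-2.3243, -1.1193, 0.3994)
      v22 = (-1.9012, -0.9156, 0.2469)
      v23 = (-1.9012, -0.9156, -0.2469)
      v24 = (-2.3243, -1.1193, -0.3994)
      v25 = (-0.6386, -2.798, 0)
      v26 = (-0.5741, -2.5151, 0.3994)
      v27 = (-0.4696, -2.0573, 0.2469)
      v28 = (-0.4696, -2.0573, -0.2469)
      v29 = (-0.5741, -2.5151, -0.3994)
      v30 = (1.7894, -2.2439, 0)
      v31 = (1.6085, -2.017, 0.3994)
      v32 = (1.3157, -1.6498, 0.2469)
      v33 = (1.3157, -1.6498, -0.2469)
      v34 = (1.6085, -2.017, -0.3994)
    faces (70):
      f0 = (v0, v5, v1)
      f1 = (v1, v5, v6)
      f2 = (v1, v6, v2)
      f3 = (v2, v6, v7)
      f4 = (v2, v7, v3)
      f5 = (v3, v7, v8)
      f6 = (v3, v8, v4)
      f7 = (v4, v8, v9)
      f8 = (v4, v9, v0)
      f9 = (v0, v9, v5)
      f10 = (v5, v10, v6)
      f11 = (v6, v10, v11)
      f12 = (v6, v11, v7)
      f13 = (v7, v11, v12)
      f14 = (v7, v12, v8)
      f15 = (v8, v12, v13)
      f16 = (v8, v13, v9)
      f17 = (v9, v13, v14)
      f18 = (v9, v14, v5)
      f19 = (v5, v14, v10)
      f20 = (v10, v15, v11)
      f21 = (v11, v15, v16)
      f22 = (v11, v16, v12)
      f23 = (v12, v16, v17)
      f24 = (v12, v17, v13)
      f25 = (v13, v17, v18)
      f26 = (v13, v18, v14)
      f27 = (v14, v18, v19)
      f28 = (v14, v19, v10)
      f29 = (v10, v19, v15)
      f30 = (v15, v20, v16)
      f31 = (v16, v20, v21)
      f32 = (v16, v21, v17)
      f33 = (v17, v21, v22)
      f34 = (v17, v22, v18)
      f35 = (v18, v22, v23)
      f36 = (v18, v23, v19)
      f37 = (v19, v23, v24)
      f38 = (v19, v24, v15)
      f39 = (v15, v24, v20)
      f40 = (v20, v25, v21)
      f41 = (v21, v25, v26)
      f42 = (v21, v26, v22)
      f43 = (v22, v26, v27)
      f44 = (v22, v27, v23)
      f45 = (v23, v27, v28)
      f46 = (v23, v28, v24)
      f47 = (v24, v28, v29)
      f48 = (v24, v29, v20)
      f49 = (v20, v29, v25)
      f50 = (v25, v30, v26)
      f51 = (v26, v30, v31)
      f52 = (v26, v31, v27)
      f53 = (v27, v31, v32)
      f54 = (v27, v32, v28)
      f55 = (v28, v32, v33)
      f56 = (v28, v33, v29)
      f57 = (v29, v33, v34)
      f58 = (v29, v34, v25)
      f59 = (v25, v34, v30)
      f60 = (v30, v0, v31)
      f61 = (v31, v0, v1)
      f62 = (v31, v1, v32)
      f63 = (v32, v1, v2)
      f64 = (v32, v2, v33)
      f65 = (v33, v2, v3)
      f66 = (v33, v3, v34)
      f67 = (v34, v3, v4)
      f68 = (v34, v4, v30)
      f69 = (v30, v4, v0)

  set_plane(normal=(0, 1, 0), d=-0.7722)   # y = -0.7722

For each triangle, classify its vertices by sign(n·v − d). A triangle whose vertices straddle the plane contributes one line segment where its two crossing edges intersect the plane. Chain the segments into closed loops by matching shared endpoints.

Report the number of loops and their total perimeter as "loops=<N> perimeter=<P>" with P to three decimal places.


loops=2 perimeter=4.817

Straddling triangles (20 of 70):
  (v15,v20,v16) [+-+] → (-2.5858, -0.7722, 0)–(-2.53349, -0.7722, 0.0798969)  len=0.0955
  (v16,v20,v21) [+--] → (-2.53349, -0.7722, 0.0798969)–(-2.3243, -0.7722, 0.3994)  len=0.3819
  (v16,v21,v17) [+-+] → (-2.3243, -0.7722, 0.3994)–(-2.25213, -0.7722, 0.373388)  len=0.0767
  (v17,v21,v22) [+--] → (-2.25213, -0.7722, 0.373388)–(-1.9012, -0.7722, 0.2469)  len=0.3730
  (v17,v22,v18) [+-+] → (-1.9012, -0.7722, 0.2469)–(-1.9012, -0.7722, 0.208231)  len=0.0387
  (v18,v22,v23) [+--] → (-1.9012, -0.7722, 0.208231)–(-1.9012, -0.7722, -0.2469)  len=0.4551
  (v18,v23,v19) [+-+] → (-1.9012, -0.7722, -0.2469)–(-1.93102, -0.7722, -0.257647)  len=0.0317
  (v19,v23,v24) [+--] → (-1.93102, -0.7722, -0.257647)–(-2.3243, -0.7722, -0.3994)  len=0.4181
  (v19,v24,v15) [+-+] → (-2.3243, -0.7722, -0.3994)–(-2.36269, -0.7722, -0.34077)  len=0.0701
  (v15,v24,v20) [+--] → (-2.36269, -0.7722, -0.34077)–(-2.5858, -0.7722, 0)  len=0.4073
  (v30,v0,v31) [-+-] → (2.49813, -0.7722, 0)–(2.38704, -0.7722, 0.152909)  len=0.1890
  (v31,v0,v1) [-++] → (2.38704, -0.7722, 0.152909)–(2.20794, -0.7722, 0.3994)  len=0.3047
  (v31,v1,v32) [-+-] → (2.20794, -0.7722, 0.3994)–(1.98813, -0.7722, 0.328021)  len=0.2311
  (v32,v1,v2) [-++] → (1.98813, -0.7722, 0.328021)–(1.73833, -0.7722, 0.2469)  len=0.2626
  (v32,v2,v33) [-+-] → (1.73833, -0.7722, 0.2469)–(1.73833, -0.7722, 0.0157736)  len=0.2311
  (v33,v2,v3) [-++] → (1.73833, -0.7722, 0.0157736)–(1.73833, -0.7722, -0.2469)  len=0.2627
  (v33,v3,v34) [-+-] → (1.73833, -0.7722, -0.2469)–(1.91813, -0.7722, -0.305284)  len=0.1890
  (v34,v3,v4) [-++] → (1.91813, -0.7722, -0.305284)–(2.20794, -0.7722, -0.3994)  len=0.3047
  (v34,v4,v30) [-+-] → (2.20794, -0.7722, -0.3994)–(2.3078, -0.7722, -0.261953)  len=0.1699
  (v30,v4,v0) [-++] → (2.3078, -0.7722, -0.261953)–(2.49813, -0.7722, 0)  len=0.3238

Chained into 2 loop(s):
  loop 1: 10 segments, perimeter = 2.3481
  loop 2: 10 segments, perimeter = 2.4687
Total perimeter = 4.817


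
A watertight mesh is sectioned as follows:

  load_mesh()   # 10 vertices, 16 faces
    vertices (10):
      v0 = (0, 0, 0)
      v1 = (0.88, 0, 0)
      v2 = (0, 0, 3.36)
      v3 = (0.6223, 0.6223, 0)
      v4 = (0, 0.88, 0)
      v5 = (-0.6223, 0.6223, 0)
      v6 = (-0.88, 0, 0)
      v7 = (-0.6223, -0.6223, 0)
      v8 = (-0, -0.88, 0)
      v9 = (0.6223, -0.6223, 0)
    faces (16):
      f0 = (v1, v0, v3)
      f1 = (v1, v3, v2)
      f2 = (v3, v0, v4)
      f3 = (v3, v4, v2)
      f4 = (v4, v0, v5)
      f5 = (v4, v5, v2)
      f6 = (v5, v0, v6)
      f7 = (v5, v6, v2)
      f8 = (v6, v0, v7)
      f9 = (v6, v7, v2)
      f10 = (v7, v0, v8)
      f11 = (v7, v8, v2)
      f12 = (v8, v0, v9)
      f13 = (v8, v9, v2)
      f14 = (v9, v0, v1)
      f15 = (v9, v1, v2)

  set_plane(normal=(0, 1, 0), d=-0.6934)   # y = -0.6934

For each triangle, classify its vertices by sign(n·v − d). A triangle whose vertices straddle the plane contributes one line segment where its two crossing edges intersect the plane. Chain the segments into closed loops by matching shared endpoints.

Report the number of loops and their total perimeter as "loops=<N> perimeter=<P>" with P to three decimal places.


Straddling triangles (4 of 16):
  (v7,v0,v8) [++-] → (0, -0.6934, 0)–(-0.450606, -0.6934, 0)  len=0.4506
  (v7,v8,v2) [+-+] → (-0.450606, -0.6934, 0)–(0, -0.6934, 0.712473)  len=0.8430
  (v8,v0,v9) [-++] → (0, -0.6934, 0)–(0.450606, -0.6934, 0)  len=0.4506
  (v8,v9,v2) [-++] → (0.450606, -0.6934, 0)–(0, -0.6934, 0.712473)  len=0.8430

Chained into 1 loop(s):
  loop 1: 4 segments, perimeter = 2.5872
Total perimeter = 2.587

loops=1 perimeter=2.587


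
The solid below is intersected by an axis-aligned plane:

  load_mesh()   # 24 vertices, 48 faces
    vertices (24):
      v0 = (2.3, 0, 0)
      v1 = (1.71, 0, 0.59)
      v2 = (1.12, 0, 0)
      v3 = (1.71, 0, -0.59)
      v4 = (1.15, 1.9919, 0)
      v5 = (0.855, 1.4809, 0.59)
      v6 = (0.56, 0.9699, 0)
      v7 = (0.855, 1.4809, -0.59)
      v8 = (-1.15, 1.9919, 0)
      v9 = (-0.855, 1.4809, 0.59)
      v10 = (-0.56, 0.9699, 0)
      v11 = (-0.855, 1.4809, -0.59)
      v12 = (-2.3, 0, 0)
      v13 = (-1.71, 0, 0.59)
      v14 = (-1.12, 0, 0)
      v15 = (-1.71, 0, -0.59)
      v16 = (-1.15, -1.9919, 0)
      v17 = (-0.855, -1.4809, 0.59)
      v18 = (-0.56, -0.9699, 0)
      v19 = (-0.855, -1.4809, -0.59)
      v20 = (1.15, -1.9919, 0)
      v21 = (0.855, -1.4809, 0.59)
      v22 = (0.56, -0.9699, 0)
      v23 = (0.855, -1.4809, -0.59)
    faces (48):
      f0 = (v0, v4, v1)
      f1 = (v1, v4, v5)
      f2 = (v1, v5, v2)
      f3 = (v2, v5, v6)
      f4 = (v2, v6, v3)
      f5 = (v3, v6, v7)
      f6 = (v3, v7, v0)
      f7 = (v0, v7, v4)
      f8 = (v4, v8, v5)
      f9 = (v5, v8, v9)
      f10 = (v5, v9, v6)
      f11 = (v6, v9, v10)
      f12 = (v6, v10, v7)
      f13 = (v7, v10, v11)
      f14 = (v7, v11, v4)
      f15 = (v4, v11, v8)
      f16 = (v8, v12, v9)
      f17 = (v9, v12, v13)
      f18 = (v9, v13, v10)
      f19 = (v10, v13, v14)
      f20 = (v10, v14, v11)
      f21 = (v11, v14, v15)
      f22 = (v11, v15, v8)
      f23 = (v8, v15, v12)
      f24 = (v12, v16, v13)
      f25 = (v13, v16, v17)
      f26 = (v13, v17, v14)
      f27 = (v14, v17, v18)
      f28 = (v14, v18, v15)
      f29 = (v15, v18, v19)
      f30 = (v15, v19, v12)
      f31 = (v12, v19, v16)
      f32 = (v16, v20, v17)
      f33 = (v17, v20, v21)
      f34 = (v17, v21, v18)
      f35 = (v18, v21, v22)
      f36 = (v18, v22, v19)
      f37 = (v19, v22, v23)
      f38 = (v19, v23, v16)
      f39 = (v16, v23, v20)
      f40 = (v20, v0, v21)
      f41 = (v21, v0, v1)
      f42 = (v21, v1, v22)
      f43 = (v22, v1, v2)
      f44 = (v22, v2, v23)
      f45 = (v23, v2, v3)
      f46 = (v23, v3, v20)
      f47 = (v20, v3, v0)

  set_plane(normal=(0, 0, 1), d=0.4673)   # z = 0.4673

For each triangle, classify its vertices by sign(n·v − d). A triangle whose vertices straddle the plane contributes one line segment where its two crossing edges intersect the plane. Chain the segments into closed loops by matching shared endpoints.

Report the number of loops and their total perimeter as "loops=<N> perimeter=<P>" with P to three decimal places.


Straddling triangles (24 of 48):
  (v0,v4,v1) [--+] → (1.59354, 0.414248, 0.4673)–(1.8327, 0, 0.4673)  len=0.4783
  (v1,v4,v5) [+-+] → (1.59354, 0.414248, 0.4673)–(0.91635, 1.58717, 0.4673)  len=1.3544
  (v1,v5,v2) [++-] → (0.910111, 1.17292, 0.4673)–(1.5873, 0, 0.4673)  len=1.3544
  (v2,v5,v6) [-+-] → (0.910111, 1.17292, 0.4673)–(0.79365, 1.37463, 0.4673)  len=0.2329
  (v4,v8,v5) [--+] → (0.438028, 1.58717, 0.4673)–(0.91635, 1.58717, 0.4673)  len=0.4783
  (v5,v8,v9) [+-+] → (0.438028, 1.58717, 0.4673)–(-0.91635, 1.58717, 0.4673)  len=1.3544
  (v5,v9,v6) [++-] → (-0.560728, 1.37463, 0.4673)–(0.79365, 1.37463, 0.4673)  len=1.3544
  (v6,v9,v10) [-+-] → (-0.560728, 1.37463, 0.4673)–(-0.79365, 1.37463, 0.4673)  len=0.2329
  (v8,v12,v9) [--+] → (-1.15551, 1.17292, 0.4673)–(-0.91635, 1.58717, 0.4673)  len=0.4783
  (v9,v12,v13) [+-+] → (-1.15551, 1.17292, 0.4673)–(-1.8327, 0, 0.4673)  len=1.3544
  (v9,v13,v10) [++-] → (-1.47084, 0.201706, 0.4673)–(-0.79365, 1.37463, 0.4673)  len=1.3544
  (v10,v13,v14) [-+-] → (-1.47084, 0.201706, 0.4673)–(-1.5873, 0, 0.4673)  len=0.2329
  (v12,v16,v13) [--+] → (-1.59354, -0.414248, 0.4673)–(-1.8327, 0, 0.4673)  len=0.4783
  (v13,v16,v17) [+-+] → (-1.59354, -0.414248, 0.4673)–(-0.91635, -1.58717, 0.4673)  len=1.3544
  (v13,v17,v14) [++-] → (-0.910111, -1.17292, 0.4673)–(-1.5873, 0, 0.4673)  len=1.3544
  (v14,v17,v18) [-+-] → (-0.910111, -1.17292, 0.4673)–(-0.79365, -1.37463, 0.4673)  len=0.2329
  (v16,v20,v17) [--+] → (-0.438028, -1.58717, 0.4673)–(-0.91635, -1.58717, 0.4673)  len=0.4783
  (v17,v20,v21) [+-+] → (-0.438028, -1.58717, 0.4673)–(0.91635, -1.58717, 0.4673)  len=1.3544
  (v17,v21,v18) [++-] → (0.560728, -1.37463, 0.4673)–(-0.79365, -1.37463, 0.4673)  len=1.3544
  (v18,v21,v22) [-+-] → (0.560728, -1.37463, 0.4673)–(0.79365, -1.37463, 0.4673)  len=0.2329
  (v20,v0,v21) [--+] → (1.15551, -1.17292, 0.4673)–(0.91635, -1.58717, 0.4673)  len=0.4783
  (v21,v0,v1) [+-+] → (1.15551, -1.17292, 0.4673)–(1.8327, 0, 0.4673)  len=1.3544
  (v21,v1,v22) [++-] → (1.47084, -0.201706, 0.4673)–(0.79365, -1.37463, 0.4673)  len=1.3544
  (v22,v1,v2) [-+-] → (1.47084, -0.201706, 0.4673)–(1.5873, 0, 0.4673)  len=0.2329

Chained into 2 loop(s):
  loop 1: 12 segments, perimeter = 10.9962
  loop 2: 12 segments, perimeter = 9.5238
Total perimeter = 20.520

loops=2 perimeter=20.520


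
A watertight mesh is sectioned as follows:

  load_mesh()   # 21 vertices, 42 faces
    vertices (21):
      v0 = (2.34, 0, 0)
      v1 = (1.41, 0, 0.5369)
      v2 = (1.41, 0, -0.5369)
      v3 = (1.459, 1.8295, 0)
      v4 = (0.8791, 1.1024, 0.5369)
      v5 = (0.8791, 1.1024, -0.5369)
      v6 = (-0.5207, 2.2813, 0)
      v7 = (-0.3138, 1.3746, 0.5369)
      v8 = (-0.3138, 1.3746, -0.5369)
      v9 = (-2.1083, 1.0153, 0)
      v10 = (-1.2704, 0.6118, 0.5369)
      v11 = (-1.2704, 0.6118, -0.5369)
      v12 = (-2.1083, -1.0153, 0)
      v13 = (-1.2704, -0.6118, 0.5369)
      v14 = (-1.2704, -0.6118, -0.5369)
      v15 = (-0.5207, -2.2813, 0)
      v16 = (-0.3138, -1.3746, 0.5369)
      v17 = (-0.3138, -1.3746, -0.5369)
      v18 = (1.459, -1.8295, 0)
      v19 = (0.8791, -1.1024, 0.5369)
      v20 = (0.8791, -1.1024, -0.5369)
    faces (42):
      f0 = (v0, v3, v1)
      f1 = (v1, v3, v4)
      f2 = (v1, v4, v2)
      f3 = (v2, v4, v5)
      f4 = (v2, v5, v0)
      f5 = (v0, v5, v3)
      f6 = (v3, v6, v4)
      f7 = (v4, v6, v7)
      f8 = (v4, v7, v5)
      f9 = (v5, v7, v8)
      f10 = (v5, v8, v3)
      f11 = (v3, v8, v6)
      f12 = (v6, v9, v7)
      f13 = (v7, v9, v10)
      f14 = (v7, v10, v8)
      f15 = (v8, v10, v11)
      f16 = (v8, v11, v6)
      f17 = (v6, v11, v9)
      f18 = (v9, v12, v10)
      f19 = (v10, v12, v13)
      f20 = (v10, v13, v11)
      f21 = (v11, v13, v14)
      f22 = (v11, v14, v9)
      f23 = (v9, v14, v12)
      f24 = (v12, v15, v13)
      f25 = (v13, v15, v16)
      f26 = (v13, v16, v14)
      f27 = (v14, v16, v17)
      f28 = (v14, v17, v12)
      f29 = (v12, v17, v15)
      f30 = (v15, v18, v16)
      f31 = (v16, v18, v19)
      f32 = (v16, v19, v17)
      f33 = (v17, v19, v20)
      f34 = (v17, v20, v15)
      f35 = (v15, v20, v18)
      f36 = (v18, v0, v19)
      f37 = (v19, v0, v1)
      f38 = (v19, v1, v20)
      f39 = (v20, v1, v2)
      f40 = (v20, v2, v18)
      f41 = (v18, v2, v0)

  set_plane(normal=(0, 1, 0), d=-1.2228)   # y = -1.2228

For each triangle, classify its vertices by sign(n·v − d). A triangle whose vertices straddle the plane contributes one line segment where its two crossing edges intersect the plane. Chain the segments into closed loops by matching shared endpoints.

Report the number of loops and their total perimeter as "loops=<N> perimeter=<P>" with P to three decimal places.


loops=2 perimeter=8.094

Straddling triangles (14 of 42):
  (v12,v15,v13) [+-+] → (-1.84809, -1.2228, 0)–(-0.996026, -1.2228, 0.340406)  len=0.9175
  (v13,v15,v16) [+--] → (-0.996026, -1.2228, 0.340406)–(-0.504167, -1.2228, 0.5369)  len=0.5297
  (v13,v16,v14) [+-+] → (-0.504167, -1.2228, 0.5369)–(-0.504167, -1.2228, 0.32321)  len=0.2137
  (v14,v16,v17) [+--] → (-0.504167, -1.2228, 0.32321)–(-0.504167, -1.2228, -0.5369)  len=0.8601
  (v14,v17,v12) [+-+] → (-0.504167, -1.2228, -0.5369)–(-1.07196, -1.2228, -0.310066)  len=0.6114
  (v12,v17,v15) [+--] → (-1.07196, -1.2228, -0.310066)–(-1.84809, -1.2228, 0)  len=0.8358
  (v16,v18,v19) [--+] → (0.975125, -1.2228, 0.447995)–(0.351454, -1.2228, 0.5369)  len=0.6300
  (v16,v19,v17) [-+-] → (0.351454, -1.2228, 0.5369)–(0.351454, -1.2228, 0.0619348)  len=0.4750
  (v17,v19,v20) [-++] → (0.351454, -1.2228, 0.0619348)–(0.351454, -1.2228, -0.5369)  len=0.5988
  (v17,v20,v15) [-+-] → (0.351454, -1.2228, -0.5369)–(0.73614, -1.2228, -0.482067)  len=0.3886
  (v15,v20,v18) [-+-] → (0.73614, -1.2228, -0.482067)–(0.975125, -1.2228, -0.447995)  len=0.2414
  (v18,v0,v19) [-++] → (1.75116, -1.2228, 0)–(0.975125, -1.2228, 0.447995)  len=0.8961
  (v20,v2,v18) [++-] → (1.44275, -1.2228, -0.178047)–(0.975125, -1.2228, -0.447995)  len=0.5399
  (v18,v2,v0) [-++] → (1.44275, -1.2228, -0.178047)–(1.75116, -1.2228, 0)  len=0.3561

Chained into 2 loop(s):
  loop 1: 6 segments, perimeter = 3.9682
  loop 2: 8 segments, perimeter = 4.1259
Total perimeter = 8.094


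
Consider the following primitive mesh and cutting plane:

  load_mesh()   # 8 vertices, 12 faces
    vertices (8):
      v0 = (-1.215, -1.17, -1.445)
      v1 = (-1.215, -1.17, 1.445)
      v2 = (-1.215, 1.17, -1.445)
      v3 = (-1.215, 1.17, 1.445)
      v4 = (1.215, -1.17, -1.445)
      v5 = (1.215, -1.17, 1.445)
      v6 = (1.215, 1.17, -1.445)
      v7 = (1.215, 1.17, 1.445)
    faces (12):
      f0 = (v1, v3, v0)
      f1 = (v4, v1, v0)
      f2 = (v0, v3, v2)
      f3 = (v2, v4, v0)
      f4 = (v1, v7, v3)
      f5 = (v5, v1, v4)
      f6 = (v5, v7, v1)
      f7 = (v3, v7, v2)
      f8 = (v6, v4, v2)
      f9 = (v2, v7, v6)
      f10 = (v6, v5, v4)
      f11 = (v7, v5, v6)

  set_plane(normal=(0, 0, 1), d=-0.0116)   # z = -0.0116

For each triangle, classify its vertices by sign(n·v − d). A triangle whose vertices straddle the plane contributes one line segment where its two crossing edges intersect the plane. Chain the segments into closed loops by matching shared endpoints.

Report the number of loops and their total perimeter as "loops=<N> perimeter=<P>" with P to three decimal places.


loops=1 perimeter=9.540

Straddling triangles (8 of 12):
  (v1,v3,v0) [++-] → (-1.215, -0.00939239, -0.0116)–(-1.215, -1.17, -0.0116)  len=1.1606
  (v4,v1,v0) [-+-] → (0.00975363, -1.17, -0.0116)–(-1.215, -1.17, -0.0116)  len=1.2248
  (v0,v3,v2) [-+-] → (-1.215, -0.00939239, -0.0116)–(-1.215, 1.17, -0.0116)  len=1.1794
  (v5,v1,v4) [++-] → (0.00975363, -1.17, -0.0116)–(1.215, -1.17, -0.0116)  len=1.2052
  (v3,v7,v2) [++-] → (-0.00975363, 1.17, -0.0116)–(-1.215, 1.17, -0.0116)  len=1.2052
  (v2,v7,v6) [-+-] → (-0.00975363, 1.17, -0.0116)–(1.215, 1.17, -0.0116)  len=1.2248
  (v6,v5,v4) [-+-] → (1.215, 0.00939239, -0.0116)–(1.215, -1.17, -0.0116)  len=1.1794
  (v7,v5,v6) [++-] → (1.215, 0.00939239, -0.0116)–(1.215, 1.17, -0.0116)  len=1.1606

Chained into 1 loop(s):
  loop 1: 8 segments, perimeter = 9.5400
Total perimeter = 9.540


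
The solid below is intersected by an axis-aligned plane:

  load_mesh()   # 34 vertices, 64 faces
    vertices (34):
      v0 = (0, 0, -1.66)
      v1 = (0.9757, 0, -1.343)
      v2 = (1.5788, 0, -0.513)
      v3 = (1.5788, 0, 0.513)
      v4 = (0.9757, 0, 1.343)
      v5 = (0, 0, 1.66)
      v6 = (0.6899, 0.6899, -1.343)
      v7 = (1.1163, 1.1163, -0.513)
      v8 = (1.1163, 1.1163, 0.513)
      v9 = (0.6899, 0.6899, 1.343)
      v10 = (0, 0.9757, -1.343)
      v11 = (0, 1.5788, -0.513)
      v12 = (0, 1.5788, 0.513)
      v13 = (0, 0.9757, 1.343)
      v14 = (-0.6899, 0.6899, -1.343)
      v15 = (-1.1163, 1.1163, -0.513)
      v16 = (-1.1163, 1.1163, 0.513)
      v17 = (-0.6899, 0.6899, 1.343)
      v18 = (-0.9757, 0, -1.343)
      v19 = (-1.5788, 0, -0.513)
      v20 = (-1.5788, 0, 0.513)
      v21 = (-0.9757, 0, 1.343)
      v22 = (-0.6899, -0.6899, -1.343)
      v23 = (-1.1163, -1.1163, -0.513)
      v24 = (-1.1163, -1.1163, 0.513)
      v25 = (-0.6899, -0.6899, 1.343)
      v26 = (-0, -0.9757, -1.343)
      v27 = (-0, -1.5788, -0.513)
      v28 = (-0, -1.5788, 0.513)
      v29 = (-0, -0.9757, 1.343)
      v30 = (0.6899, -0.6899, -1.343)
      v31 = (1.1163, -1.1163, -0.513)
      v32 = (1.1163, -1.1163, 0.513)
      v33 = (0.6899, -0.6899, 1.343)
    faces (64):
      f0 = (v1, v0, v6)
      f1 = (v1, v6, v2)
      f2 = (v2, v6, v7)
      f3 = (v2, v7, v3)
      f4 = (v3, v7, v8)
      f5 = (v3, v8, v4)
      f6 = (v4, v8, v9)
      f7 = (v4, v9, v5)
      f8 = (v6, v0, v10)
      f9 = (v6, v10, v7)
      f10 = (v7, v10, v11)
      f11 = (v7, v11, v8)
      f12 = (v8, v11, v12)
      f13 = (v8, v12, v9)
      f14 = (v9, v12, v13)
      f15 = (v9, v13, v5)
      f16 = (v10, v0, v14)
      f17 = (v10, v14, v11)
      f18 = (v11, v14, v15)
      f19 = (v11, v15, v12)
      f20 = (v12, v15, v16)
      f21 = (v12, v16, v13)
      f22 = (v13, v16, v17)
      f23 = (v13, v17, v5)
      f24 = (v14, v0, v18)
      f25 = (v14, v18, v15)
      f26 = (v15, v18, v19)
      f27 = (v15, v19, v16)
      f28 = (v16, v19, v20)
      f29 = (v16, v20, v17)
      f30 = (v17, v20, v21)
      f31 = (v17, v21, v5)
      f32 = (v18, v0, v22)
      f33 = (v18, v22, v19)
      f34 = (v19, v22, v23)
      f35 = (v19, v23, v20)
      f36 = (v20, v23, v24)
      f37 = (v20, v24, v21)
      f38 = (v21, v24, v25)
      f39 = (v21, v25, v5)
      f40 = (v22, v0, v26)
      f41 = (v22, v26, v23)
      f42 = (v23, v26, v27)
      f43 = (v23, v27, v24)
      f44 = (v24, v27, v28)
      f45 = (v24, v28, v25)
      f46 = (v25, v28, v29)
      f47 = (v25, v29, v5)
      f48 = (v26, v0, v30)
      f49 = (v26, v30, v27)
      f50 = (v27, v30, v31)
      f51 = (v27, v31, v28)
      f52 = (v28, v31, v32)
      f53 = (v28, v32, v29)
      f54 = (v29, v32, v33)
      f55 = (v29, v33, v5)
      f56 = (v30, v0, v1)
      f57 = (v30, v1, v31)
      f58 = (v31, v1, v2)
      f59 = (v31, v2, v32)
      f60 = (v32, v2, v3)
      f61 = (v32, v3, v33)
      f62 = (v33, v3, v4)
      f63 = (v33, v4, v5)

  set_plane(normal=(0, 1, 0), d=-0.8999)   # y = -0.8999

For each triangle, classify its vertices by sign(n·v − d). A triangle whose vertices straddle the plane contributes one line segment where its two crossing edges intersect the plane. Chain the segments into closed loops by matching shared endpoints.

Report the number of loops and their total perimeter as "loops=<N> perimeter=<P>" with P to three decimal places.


Straddling triangles (20 of 64):
  (v19,v22,v23) [++-] → (-0.8999, -0.8999, -0.934229)–(-1.20596, -0.8999, -0.513)  len=0.5207
  (v19,v23,v20) [+-+] → (-1.20596, -0.8999, -0.513)–(-1.20596, -0.8999, -0.314105)  len=0.1989
  (v20,v23,v24) [+--] → (-1.20596, -0.8999, -0.314105)–(-1.20596, -0.8999, 0.513)  len=0.8271
  (v20,v24,v21) [+-+] → (-1.20596, -0.8999, 0.513)–(-1.08904, -0.8999, 0.673899)  len=0.1989
  (v21,v24,v25) [+-+] → (-1.08904, -0.8999, 0.673899)–(-0.8999, -0.8999, 0.934229)  len=0.3218
  (v22,v0,v26) [++-] → (0, -0.8999, -1.36763)–(-0.182976, -0.8999, -1.343)  len=0.1846
  (v22,v26,v23) [+--] → (-0.182976, -0.8999, -1.343)–(-0.8999, -0.8999, -0.934229)  len=0.8253
  (v24,v28,v25) [--+] → (-0.526913, -0.8999, 1.14691)–(-0.8999, -0.8999, 0.934229)  len=0.4294
  (v25,v28,v29) [+--] → (-0.526913, -0.8999, 1.14691)–(-0.182976, -0.8999, 1.343)  len=0.3959
  (v25,v29,v5) [+-+] → (-0.182976, -0.8999, 1.343)–(0, -0.8999, 1.36763)  len=0.1846
  (v26,v0,v30) [-++] → (0, -0.8999, -1.36763)–(0.182976, -0.8999, -1.343)  len=0.1846
  (v26,v30,v27) [-+-] → (0.182976, -0.8999, -1.343)–(0.526913, -0.8999, -1.14691)  len=0.3959
  (v27,v30,v31) [-+-] → (0.526913, -0.8999, -1.14691)–(0.8999, -0.8999, -0.934229)  len=0.4294
  (v29,v32,v33) [--+] → (0.8999, -0.8999, 0.934229)–(0.182976, -0.8999, 1.343)  len=0.8253
  (v29,v33,v5) [-++] → (0.182976, -0.8999, 1.343)–(0, -0.8999, 1.36763)  len=0.1846
  (v30,v1,v31) [++-] → (1.08904, -0.8999, -0.673899)–(0.8999, -0.8999, -0.934229)  len=0.3218
  (v31,v1,v2) [-++] → (1.08904, -0.8999, -0.673899)–(1.20596, -0.8999, -0.513)  len=0.1989
  (v31,v2,v32) [-+-] → (1.20596, -0.8999, -0.513)–(1.20596, -0.8999, 0.314105)  len=0.8271
  (v32,v2,v3) [-++] → (1.20596, -0.8999, 0.314105)–(1.20596, -0.8999, 0.513)  len=0.1989
  (v32,v3,v33) [-++] → (1.20596, -0.8999, 0.513)–(0.8999, -0.8999, 0.934229)  len=0.5207

Chained into 1 loop(s):
  loop 1: 20 segments, perimeter = 8.1743
Total perimeter = 8.174

loops=1 perimeter=8.174
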